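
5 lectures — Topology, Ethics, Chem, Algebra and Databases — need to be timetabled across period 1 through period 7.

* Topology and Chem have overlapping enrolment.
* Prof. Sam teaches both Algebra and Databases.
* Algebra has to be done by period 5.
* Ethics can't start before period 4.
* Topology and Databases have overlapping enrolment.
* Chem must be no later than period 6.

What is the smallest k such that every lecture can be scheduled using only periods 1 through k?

Ethics can't be placed before period 4, so the schedule must run through at least period 4.
4 works (last occupied period: period 4): for example Ethics in period 4; Databases in period 2; Chem in period 2; Algebra in period 1; Topology in period 1.

4 periods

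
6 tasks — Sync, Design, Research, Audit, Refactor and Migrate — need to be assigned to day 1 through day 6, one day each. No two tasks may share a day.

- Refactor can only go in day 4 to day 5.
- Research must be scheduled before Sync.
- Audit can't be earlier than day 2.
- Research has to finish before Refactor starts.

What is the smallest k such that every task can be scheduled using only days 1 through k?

The precedence chain requires at least 2 distinct days.
With at most 1 per day and 6 tasks, at least 6 days are needed.
Refactor can't be placed before day 4, so the schedule must run through at least day 4.
6 works (last occupied day: day 6): for example Research in day 1, Design in day 5, Sync in day 3, Migrate in day 6, Audit in day 2, Refactor in day 4.

6 days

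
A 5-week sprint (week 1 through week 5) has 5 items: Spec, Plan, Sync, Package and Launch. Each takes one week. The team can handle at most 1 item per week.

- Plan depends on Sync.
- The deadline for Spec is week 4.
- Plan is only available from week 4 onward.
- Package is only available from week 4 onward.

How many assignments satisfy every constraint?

Splitting on Spec: it can be week 1 (4), week 2 (4), week 3 (4). Listing each branch's schedules as (Plan, Sync, Package, Launch) by week number:
Spec=week 1: (4,2,5,3) (4,3,5,2) (5,2,4,3) (5,3,4,2) — 4.
Spec=week 2: (4,1,5,3) (4,3,5,1) (5,1,4,3) (5,3,4,1) — 4.
Spec=week 3: (4,1,5,2) (4,2,5,1) (5,1,4,2) (5,2,4,1) — 4.
Summing: 4 + 4 + 4 = 12.

12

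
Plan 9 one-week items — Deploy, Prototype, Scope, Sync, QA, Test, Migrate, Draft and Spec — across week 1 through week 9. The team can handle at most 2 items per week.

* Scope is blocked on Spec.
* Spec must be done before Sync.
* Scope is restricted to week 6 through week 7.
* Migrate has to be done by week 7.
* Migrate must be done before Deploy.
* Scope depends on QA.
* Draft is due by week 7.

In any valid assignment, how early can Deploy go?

week 2

Precedence pushes Deploy to at least week 2.
Deploy at week 2 is achievable: QA in week 3, Spec in week 2, Draft in week 1, Prototype in week 4, Test in week 4, Migrate in week 1, Sync in week 3, Scope in week 6, Deploy in week 2.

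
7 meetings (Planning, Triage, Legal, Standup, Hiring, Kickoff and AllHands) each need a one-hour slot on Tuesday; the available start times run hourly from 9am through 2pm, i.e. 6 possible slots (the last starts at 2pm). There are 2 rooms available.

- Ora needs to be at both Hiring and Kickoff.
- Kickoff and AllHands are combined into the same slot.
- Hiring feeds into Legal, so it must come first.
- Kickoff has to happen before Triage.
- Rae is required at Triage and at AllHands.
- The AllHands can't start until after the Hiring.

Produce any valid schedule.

Hiring=9am; Planning=9am; AllHands=10am; Legal=11am; Standup=12pm; Kickoff=10am; Triage=11am

Checking: Hiring(9am) before Legal(11am); Kickoff(10am) before Triage(11am); Hiring(9am) before AllHands(10am); Triage(11am) != AllHands(10am); Hiring(9am) != Kickoff(10am); Kickoff = AllHands = 10am; max 2 per slot (cap 2).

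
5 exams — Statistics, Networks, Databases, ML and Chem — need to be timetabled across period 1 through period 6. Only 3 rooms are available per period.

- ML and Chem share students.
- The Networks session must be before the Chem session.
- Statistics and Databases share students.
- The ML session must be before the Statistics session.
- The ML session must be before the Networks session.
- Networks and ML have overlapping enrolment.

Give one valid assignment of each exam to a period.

Statistics=period 2, ML=period 1, Databases=period 1, Chem=period 3, Networks=period 2

Checking: ML(period 1) before Statistics(period 2); ML(period 1) before Networks(period 2); Networks(period 2) before Chem(period 3); Networks(period 2) != ML(period 1); Statistics(period 2) != Databases(period 1); ML(period 1) != Chem(period 3); max 2 per period (cap 3).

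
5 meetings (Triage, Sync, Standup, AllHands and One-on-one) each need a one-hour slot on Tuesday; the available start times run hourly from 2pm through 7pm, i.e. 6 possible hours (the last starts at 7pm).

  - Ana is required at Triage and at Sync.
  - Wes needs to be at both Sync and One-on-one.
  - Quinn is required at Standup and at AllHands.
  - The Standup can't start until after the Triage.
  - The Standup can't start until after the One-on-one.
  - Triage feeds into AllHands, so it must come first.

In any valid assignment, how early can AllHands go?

3pm

Precedence pushes AllHands to at least 3pm.
AllHands at 3pm is achievable: AllHands in 3pm; Triage in 2pm; Sync in 3pm; One-on-one in 2pm; Standup in 4pm.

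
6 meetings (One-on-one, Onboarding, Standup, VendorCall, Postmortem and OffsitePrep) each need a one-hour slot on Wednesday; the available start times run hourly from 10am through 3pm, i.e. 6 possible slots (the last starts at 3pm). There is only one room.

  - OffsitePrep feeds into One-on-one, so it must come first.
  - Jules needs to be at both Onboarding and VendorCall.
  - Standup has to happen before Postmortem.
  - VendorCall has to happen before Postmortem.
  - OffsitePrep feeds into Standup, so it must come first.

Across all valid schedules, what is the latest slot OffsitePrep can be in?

12pm

Downstream work caps OffsitePrep at 1pm.
OffsitePrep at 12pm is achievable: Postmortem -> 2pm; Onboarding -> 11am; One-on-one -> 3pm; OffsitePrep -> 12pm; VendorCall -> 10am; Standup -> 1pm.
Nothing later works — the conflict and capacity constraints rule out every slot after 12pm.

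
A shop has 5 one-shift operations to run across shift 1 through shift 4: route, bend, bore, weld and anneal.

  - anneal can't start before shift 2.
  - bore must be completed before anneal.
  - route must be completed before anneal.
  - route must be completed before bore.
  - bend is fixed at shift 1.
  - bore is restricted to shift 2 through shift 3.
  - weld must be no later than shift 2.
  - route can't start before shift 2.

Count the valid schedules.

Enumerating: bore in shift 3, weld in shift 1, route in shift 2, anneal in shift 4, bend in shift 1 | bore -> shift 3, bend -> shift 1, anneal -> shift 4, route -> shift 2, weld -> shift 2.

2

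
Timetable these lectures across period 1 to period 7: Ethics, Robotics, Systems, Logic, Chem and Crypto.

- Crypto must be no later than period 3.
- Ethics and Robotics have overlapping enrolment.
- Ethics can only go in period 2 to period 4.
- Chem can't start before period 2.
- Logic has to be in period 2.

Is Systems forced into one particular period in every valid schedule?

No

Systems can be period 1 (e.g. Robotics=period 1, Crypto=period 1, Systems=period 1, Ethics=period 2, Logic=period 2, Chem=period 2) or period 2 (e.g. Crypto in period 1, Chem in period 2, Robotics in period 1, Systems in period 2, Ethics in period 2, Logic in period 2).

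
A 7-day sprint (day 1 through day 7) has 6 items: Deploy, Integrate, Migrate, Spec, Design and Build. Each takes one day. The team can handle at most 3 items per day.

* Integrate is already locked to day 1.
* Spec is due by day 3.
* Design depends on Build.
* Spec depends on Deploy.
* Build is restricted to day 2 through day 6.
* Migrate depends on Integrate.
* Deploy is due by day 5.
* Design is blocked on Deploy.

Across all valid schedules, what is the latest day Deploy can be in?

Deploy's own window allows nothing later than day 5; downstream work caps Deploy at day 2.
Deploy at day 2 is achievable: Migrate -> day 2, Design -> day 3, Deploy -> day 2, Integrate -> day 1, Spec -> day 3, Build -> day 2.

day 2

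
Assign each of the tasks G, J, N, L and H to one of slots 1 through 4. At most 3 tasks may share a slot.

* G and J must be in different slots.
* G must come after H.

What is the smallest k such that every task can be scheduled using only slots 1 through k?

2 slots

The precedence chain requires at least 2 distinct slots.
With at most 3 per slot and 5 tasks, at least 2 slots are needed.
2 works (last occupied slot: 2): for example J -> 1; G -> 2; L -> 2; N -> 1; H -> 1.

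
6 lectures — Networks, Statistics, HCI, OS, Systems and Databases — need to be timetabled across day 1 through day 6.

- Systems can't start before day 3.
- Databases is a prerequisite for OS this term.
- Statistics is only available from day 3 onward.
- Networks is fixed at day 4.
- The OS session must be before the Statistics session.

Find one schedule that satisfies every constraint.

Networks in day 4, HCI in day 1, Statistics in day 3, Databases in day 1, OS in day 2, Systems in day 3

Checking: OS(day 2) before Statistics(day 3); Databases(day 1) before OS(day 2); Systems=day 3 in [day 3,day 6]; Statistics=day 3 in [day 3,day 6]; Networks=day 4 in [day 4,day 4].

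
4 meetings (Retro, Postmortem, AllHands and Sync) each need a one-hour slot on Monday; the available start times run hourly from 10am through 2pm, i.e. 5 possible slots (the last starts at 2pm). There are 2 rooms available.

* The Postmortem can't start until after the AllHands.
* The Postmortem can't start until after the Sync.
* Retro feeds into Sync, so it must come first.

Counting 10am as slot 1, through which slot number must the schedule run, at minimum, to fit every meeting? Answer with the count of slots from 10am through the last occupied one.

3

The precedence chain requires at least 3 distinct slots.
With at most 2 per slot and 4 meetings, at least 2 slots are needed.
3 works (last occupied slot: 12pm): for example Retro in 10am; Postmortem in 12pm; AllHands in 10am; Sync in 11am.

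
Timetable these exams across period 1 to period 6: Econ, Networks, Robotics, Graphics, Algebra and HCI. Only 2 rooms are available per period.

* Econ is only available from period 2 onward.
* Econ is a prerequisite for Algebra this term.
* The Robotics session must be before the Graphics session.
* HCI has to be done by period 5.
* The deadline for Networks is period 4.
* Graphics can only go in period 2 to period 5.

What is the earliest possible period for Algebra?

Precedence pushes Algebra to at least period 3.
Algebra at period 3 is achievable: Networks in period 1, Econ in period 2, Robotics in period 1, HCI in period 3, Algebra in period 3, Graphics in period 2.

period 3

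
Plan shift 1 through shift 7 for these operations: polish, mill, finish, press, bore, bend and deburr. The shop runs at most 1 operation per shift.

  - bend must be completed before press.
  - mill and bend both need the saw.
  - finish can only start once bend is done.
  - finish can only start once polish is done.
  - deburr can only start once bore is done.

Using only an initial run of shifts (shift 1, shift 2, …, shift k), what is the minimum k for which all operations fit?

The precedence chain requires at least 2 distinct shifts.
With at most 1 per shift and 7 operations, at least 7 shifts are needed.
7 works (last occupied shift: shift 7): for example deburr in shift 6; bore in shift 5; press in shift 4; bend in shift 1; polish in shift 2; mill in shift 7; finish in shift 3.

7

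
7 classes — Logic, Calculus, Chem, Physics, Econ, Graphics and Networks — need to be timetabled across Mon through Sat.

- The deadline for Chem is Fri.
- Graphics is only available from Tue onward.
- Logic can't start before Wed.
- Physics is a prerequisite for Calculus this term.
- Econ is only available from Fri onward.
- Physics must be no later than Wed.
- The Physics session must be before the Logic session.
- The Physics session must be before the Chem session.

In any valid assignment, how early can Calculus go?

Tue

Precedence pushes Calculus to at least Tue.
Calculus at Tue is achievable: Physics -> Mon, Graphics -> Tue, Logic -> Wed, Calculus -> Tue, Chem -> Tue, Econ -> Fri, Networks -> Mon.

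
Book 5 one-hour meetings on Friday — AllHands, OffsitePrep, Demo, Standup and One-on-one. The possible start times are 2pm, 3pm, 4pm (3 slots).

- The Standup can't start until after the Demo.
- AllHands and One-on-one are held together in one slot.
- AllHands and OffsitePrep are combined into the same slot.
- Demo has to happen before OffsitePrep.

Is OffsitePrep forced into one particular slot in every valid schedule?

No

OffsitePrep can be 3pm (e.g. Standup in 3pm, OffsitePrep in 3pm, One-on-one in 3pm, Demo in 2pm, AllHands in 3pm) or 4pm (e.g. One-on-one in 4pm; Standup in 3pm; Demo in 2pm; AllHands in 4pm; OffsitePrep in 4pm).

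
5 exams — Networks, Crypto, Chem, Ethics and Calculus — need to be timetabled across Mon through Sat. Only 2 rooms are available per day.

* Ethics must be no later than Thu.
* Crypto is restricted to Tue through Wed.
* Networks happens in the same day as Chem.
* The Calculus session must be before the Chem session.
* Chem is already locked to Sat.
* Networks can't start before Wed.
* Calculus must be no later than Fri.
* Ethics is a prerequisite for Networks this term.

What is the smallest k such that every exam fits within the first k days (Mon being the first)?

The precedence chain requires at least 2 distinct days.
With at most 2 per day and 5 exams, at least 3 days are needed.
Chem can't be placed before Sat — that is day 6 counting from Mon — so the schedule must run through at least 6 days.
6 works (last occupied day: Sat): for example Crypto in Tue; Networks in Sat; Ethics in Mon; Calculus in Mon; Chem in Sat.

6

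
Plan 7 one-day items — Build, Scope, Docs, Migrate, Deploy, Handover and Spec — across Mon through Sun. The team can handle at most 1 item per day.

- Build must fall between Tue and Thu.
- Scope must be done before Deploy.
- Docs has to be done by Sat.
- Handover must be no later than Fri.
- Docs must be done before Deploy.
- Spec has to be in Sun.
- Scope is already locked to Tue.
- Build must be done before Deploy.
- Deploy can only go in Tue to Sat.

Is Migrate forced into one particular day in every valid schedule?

Migrate can be Mon (e.g. Docs in Fri, Migrate in Mon, Handover in Thu, Spec in Sun, Build in Wed, Scope in Tue, Deploy in Sat) or Wed (e.g. Docs in Fri, Build in Thu, Handover in Mon, Deploy in Sat, Scope in Tue, Migrate in Wed, Spec in Sun).

No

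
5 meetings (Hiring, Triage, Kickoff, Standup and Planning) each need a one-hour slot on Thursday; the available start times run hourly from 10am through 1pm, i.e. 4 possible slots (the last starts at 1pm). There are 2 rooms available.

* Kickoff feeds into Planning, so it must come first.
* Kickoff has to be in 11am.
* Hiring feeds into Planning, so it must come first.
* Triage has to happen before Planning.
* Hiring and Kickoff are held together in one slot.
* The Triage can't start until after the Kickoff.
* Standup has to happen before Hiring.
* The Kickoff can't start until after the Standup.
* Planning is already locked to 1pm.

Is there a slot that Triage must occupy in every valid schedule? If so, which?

12pm

Kickoff is fixed at 11am and must come before Triage, so Triage is at least 12pm.
Planning is fixed at 1pm and must come after Triage, so Triage is at most 12pm.
So Triage must be 12pm.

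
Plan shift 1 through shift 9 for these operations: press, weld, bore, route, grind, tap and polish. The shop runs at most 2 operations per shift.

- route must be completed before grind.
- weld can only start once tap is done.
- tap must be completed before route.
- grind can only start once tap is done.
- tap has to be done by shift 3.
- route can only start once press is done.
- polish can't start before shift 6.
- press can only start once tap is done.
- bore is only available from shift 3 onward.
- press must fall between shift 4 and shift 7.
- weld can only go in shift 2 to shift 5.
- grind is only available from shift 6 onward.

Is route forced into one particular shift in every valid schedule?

route can be shift 5 (e.g. weld -> shift 2, press -> shift 4, bore -> shift 3, polish -> shift 6, grind -> shift 6, tap -> shift 1, route -> shift 5) or shift 6 (e.g. tap=shift 1; bore=shift 3; press=shift 4; route=shift 6; polish=shift 6; grind=shift 7; weld=shift 2).

No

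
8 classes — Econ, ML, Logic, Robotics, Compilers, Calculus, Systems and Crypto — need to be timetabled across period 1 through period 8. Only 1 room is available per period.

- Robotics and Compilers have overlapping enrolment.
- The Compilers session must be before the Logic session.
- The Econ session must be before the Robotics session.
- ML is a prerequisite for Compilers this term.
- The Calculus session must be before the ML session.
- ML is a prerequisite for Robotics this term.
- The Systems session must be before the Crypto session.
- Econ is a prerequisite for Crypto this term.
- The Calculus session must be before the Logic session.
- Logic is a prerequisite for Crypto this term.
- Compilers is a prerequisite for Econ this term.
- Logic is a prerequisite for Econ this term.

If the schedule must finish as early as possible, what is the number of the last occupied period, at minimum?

period 8

The precedence chain requires at least 6 distinct periods.
With at most 1 per period and 8 classes, at least 8 periods are needed.
8 works (last occupied period: period 8): for example Logic=period 4; Econ=period 5; ML=period 2; Crypto=period 7; Compilers=period 3; Calculus=period 1; Systems=period 6; Robotics=period 8.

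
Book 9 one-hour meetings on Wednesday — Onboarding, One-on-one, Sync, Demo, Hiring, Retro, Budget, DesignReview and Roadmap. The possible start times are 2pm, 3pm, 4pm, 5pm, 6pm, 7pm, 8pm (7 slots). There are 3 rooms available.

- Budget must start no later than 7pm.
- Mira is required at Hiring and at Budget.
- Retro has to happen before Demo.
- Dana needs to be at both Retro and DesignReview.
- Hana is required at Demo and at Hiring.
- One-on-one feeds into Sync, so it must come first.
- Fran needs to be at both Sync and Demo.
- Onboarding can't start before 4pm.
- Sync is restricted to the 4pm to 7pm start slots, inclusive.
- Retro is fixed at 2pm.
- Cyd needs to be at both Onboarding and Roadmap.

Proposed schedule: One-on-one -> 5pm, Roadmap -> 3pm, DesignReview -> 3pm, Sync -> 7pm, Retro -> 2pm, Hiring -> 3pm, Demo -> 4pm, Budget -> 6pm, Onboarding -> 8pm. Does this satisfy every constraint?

Cyd needs to be at both Onboarding and Roadmap — holds.
Fran needs to be at both Sync and Demo — holds.
Mira is required at Hiring and at Budget — holds.
There are 3 rooms available — holds.
Retro has to happen before Demo — holds.
Retro is fixed at 2pm — holds.
Hana is required at Demo and at Hiring — holds.
Budget must start no later than 7pm — holds.
Onboarding can't start before 4pm — holds.
One-on-one feeds into Sync, so it must come first — holds.
Sync is restricted to the 4pm to 7pm start slots, inclusive — holds.
Dana needs to be at both Retro and DesignReview — holds.

Yes, all constraints hold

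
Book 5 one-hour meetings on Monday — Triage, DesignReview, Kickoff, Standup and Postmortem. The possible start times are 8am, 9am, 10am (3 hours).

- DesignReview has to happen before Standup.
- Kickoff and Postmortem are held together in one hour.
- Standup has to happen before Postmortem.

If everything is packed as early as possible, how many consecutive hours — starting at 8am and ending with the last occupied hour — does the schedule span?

The precedence chain requires at least 3 distinct hours.
3 works (last occupied hour: 10am): for example Postmortem=10am, Triage=8am, Standup=9am, DesignReview=8am, Kickoff=10am.

3 hours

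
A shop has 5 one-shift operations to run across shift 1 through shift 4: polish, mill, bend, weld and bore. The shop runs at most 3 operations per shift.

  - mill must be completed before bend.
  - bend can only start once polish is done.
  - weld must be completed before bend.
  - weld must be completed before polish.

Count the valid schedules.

Splitting on polish: it can be shift 2 (20), shift 3 (24). Listing each branch's schedules as (mill, bend, weld, bore) by shift number:
polish=shift 2: (1,3,1,1) (1,3,1,2) (1,3,1,3) (1,3,1,4) (1,4,1,1) (1,4,1,2) (1,4,1,3) (1,4,1,4) (2,3,1,1) (2,3,1,2) (2,3,1,3) (2,3,1,4) (2,4,1,1) (2,4,1,2) (2,4,1,3) (2,4,1,4) (3,4,1,1) (3,4,1,2) (3,4,1,3) (3,4,1,4) — 20.
polish=shift 3: (1,4,1,1) (1,4,1,2) (1,4,1,3) (1,4,1,4) (1,4,2,1) (1,4,2,2) (1,4,2,3) (1,4,2,4) (2,4,1,1) (2,4,1,2) (2,4,1,3) (2,4,1,4) (2,4,2,1) (2,4,2,2) (2,4,2,3) (2,4,2,4) (3,4,1,1) (3,4,1,2) (3,4,1,3) (3,4,1,4) (3,4,2,1) (3,4,2,2) (3,4,2,3) (3,4,2,4) — 24.
Summing: 20 + 24 = 44.

44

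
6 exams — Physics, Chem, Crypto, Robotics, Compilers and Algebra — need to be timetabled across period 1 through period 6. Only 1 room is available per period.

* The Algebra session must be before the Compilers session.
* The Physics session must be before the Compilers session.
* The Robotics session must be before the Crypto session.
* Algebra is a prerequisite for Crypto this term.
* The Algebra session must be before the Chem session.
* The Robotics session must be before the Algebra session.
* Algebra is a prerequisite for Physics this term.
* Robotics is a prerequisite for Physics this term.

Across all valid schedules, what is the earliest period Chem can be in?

period 3

Precedence pushes Chem to at least period 3.
Chem at period 3 is achievable: Algebra -> period 2, Robotics -> period 1, Crypto -> period 5, Physics -> period 4, Compilers -> period 6, Chem -> period 3.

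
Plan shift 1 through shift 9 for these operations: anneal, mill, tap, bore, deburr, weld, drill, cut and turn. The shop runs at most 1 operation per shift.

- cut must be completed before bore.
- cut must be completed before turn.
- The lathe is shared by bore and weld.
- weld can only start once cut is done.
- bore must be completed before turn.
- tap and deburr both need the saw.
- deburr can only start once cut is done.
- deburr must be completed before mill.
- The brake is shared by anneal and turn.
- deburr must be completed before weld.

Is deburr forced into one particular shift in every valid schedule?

No

deburr can be shift 2 (e.g. cut=shift 1; weld=shift 4; deburr=shift 2; anneal=shift 7; drill=shift 9; mill=shift 6; bore=shift 3; tap=shift 8; turn=shift 5) or shift 3 (e.g. cut in shift 1; weld in shift 4; anneal in shift 7; mill in shift 6; drill in shift 9; tap in shift 8; deburr in shift 3; bore in shift 2; turn in shift 5).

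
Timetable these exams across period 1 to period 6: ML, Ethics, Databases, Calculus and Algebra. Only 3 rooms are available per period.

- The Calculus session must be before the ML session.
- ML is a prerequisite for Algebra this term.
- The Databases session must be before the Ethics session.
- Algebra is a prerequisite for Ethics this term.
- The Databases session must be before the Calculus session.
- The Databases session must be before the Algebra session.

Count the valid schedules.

Splitting on ML: it can be period 3 (3), period 4 (3). Listing each branch's schedules as (Ethics, Databases, Calculus, Algebra) by period number:
ML=period 3: (5,1,2,4) (6,1,2,4) (6,1,2,5) — 3.
ML=period 4: (6,1,2,5) (6,1,3,5) (6,2,3,5) — 3.
Summing: 3 + 3 = 6.

6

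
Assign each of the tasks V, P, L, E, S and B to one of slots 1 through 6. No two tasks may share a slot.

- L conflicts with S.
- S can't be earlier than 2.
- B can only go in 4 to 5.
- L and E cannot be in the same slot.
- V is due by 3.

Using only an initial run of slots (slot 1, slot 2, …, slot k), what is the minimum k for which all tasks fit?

With at most 1 per slot and 6 tasks, at least 6 slots are needed.
B can't be placed before 4, so the schedule must run through at least slot 4.
6 works (last occupied slot: 6): for example L in 5, S in 2, B in 4, V in 1, E in 6, P in 3.

6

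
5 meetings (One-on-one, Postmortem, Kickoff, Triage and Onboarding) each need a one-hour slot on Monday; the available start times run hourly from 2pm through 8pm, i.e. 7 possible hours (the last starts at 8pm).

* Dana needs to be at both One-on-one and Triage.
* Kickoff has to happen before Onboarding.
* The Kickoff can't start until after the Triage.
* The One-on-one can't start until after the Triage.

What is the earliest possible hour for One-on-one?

Precedence pushes One-on-one to at least 3pm.
One-on-one at 3pm is achievable: One-on-one=3pm, Postmortem=2pm, Triage=2pm, Kickoff=3pm, Onboarding=4pm.

3pm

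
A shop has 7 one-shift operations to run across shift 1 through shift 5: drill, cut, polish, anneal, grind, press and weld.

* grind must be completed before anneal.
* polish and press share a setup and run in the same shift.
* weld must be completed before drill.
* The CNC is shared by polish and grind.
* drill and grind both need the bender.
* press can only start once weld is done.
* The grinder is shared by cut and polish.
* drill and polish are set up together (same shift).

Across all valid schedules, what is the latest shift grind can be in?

Downstream work caps grind at shift 4.
grind at shift 4 is achievable: press=shift 2; grind=shift 4; polish=shift 2; weld=shift 1; anneal=shift 5; drill=shift 2; cut=shift 1.

shift 4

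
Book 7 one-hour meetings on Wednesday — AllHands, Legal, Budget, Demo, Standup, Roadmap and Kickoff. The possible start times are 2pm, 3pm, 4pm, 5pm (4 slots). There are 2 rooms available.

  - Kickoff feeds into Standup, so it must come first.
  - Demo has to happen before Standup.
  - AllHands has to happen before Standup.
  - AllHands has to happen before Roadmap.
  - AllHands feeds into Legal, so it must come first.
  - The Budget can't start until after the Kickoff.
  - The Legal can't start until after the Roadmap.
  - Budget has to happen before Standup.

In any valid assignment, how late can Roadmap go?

4pm

Precedence pushes Roadmap to at least 3pm; downstream work caps Roadmap at 4pm.
Roadmap at 4pm is achievable: Kickoff -> 2pm, Demo -> 3pm, Standup -> 4pm, Roadmap -> 4pm, Budget -> 3pm, AllHands -> 2pm, Legal -> 5pm.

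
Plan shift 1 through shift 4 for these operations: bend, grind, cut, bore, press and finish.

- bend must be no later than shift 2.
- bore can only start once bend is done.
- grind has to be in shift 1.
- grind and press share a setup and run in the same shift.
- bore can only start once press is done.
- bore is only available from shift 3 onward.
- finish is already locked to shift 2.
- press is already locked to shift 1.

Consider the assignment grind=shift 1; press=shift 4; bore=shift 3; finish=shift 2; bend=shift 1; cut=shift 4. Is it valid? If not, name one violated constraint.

Invalid. grind and press share a setup and run in the same shift.

bend must be no later than shift 2 — holds.
bore can only start once press is done — violated.
press is already locked to shift 1 — violated.
grind and press share a setup and run in the same shift — violated.
bore can only start once bend is done — holds.
grind has to be in shift 1 — holds.
finish is already locked to shift 2 — holds.
bore is only available from shift 3 onward — holds.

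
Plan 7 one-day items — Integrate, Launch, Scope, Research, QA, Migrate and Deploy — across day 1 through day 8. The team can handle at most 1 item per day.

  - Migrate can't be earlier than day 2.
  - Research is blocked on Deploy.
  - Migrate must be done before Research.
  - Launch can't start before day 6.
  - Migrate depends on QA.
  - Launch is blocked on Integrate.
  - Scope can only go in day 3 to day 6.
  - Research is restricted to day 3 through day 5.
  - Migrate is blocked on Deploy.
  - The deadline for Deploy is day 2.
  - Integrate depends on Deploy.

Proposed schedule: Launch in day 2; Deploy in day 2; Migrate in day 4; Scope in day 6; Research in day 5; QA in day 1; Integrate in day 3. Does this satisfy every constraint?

Invalid. Launch can't start before day 6.

Migrate can't be earlier than day 2 — holds.
The team can handle at most 1 item per day — violated.
Research is blocked on Deploy — holds.
Migrate depends on QA — holds.
Migrate is blocked on Deploy — holds.
Research is restricted to day 3 through day 5 — holds.
Integrate depends on Deploy — holds.
Launch can't start before day 6 — violated.
Launch is blocked on Integrate — violated.
Migrate must be done before Research — holds.
Scope can only go in day 3 to day 6 — holds.
The deadline for Deploy is day 2 — holds.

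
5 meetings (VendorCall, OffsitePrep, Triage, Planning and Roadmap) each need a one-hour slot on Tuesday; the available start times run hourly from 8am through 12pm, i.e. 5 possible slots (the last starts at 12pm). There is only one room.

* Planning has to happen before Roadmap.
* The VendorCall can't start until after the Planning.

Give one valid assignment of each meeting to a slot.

Roadmap in 10am; OffsitePrep in 11am; Planning in 8am; Triage in 12pm; VendorCall in 9am

Checking: Planning(8am) before VendorCall(9am); Planning(8am) before Roadmap(10am); max 1 per slot (cap 1).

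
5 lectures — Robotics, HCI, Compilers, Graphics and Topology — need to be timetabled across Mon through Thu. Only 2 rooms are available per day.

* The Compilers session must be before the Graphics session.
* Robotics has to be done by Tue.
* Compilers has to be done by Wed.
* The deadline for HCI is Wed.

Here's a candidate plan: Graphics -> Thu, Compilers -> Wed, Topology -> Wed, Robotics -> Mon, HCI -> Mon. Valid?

Compilers has to be done by Wed — holds.
Robotics has to be done by Tue — holds.
The Compilers session must be before the Graphics session — holds.
The deadline for HCI is Wed — holds.
Only 2 rooms are available per day — holds.

Valid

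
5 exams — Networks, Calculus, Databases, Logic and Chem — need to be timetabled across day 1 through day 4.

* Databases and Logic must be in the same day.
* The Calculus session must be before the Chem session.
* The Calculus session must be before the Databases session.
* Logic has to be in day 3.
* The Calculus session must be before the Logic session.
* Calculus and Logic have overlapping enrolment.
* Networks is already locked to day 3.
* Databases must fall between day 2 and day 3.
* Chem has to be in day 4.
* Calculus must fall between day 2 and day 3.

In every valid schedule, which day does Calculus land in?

day 2

Calculus's window is day 2–day 3.
Logic is fixed at day 3, and Calculus can't share a day with Logic.
So Calculus must be day 2.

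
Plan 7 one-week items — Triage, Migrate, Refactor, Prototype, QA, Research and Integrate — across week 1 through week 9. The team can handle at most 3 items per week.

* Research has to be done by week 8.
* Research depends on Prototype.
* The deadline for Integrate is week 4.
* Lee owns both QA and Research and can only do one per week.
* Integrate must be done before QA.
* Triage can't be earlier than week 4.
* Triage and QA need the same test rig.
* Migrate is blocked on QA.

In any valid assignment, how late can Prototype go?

week 7

Downstream work caps Prototype at week 7.
Prototype at week 7 is achievable: Migrate -> week 3; QA -> week 2; Refactor -> week 1; Prototype -> week 7; Research -> week 8; Integrate -> week 1; Triage -> week 4.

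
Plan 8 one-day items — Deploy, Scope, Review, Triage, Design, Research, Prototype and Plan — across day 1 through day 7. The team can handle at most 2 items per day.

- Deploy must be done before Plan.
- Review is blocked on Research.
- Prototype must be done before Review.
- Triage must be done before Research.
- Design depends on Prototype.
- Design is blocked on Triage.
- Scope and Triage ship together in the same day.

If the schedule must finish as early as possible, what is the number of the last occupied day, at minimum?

day 4

The precedence chain requires at least 3 distinct days.
With at most 2 per day and 8 work items, at least 4 days are needed.
4 works (last occupied day: day 4): for example Design in day 4, Review in day 3, Prototype in day 2, Triage in day 1, Research in day 2, Plan in day 4, Scope in day 1, Deploy in day 3.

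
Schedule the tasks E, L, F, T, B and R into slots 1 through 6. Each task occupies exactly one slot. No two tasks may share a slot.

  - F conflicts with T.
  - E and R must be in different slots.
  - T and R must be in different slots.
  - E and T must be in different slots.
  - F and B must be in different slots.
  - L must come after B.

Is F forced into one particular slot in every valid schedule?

No

F can be 1 (e.g. L -> 3; E -> 4; T -> 5; B -> 2; R -> 6; F -> 1) or 2 (e.g. L -> 3, E -> 4, T -> 5, R -> 6, B -> 1, F -> 2).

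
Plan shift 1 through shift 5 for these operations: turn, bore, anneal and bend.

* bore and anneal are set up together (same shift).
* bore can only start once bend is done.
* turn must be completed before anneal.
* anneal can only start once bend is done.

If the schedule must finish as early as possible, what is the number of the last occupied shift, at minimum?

2

The precedence chain requires at least 2 distinct shifts.
2 works (last occupied shift: shift 2): for example bend in shift 1, anneal in shift 2, turn in shift 1, bore in shift 2.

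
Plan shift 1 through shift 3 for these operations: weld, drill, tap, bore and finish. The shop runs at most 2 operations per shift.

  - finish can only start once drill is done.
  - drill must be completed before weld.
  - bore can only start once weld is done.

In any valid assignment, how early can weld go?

Precedence pushes weld to at least shift 2; downstream work caps weld at shift 2.
weld at shift 2 is achievable: weld=shift 2, drill=shift 1, bore=shift 3, tap=shift 1, finish=shift 2.

shift 2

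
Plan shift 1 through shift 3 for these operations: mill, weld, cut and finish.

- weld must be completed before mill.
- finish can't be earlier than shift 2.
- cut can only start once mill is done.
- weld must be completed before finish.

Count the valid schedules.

2

Enumerating: mill=shift 2, weld=shift 1, finish=shift 2, cut=shift 3 | mill=shift 2, finish=shift 3, cut=shift 3, weld=shift 1.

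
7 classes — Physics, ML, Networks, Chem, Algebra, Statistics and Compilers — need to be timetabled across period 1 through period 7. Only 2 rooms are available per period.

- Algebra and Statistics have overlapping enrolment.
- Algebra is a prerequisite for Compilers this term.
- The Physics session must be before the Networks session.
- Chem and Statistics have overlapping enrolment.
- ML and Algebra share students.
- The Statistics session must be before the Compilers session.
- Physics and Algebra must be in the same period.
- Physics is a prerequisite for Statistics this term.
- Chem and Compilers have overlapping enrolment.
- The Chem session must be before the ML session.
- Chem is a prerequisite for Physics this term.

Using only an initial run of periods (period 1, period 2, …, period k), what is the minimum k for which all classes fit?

4

The precedence chain requires at least 4 distinct periods.
With at most 2 per period and 7 classes, at least 4 periods are needed.
4 works (last occupied period: period 4): for example Physics in period 2, Chem in period 1, Compilers in period 4, Statistics in period 3, Networks in period 4, Algebra in period 2, ML in period 3.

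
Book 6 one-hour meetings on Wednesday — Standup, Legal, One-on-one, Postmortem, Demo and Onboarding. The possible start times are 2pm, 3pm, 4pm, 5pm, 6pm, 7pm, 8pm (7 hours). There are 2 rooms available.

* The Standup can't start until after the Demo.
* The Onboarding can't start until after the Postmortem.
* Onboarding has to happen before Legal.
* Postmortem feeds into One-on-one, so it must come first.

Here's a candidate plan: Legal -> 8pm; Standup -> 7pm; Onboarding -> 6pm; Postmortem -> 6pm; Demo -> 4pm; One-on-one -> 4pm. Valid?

No. Postmortem feeds into One-on-one, so it must come first is not satisfied.

The Onboarding can't start until after the Postmortem — violated.
Onboarding has to happen before Legal — holds.
Postmortem feeds into One-on-one, so it must come first — violated.
The Standup can't start until after the Demo — holds.
There are 2 rooms available — holds.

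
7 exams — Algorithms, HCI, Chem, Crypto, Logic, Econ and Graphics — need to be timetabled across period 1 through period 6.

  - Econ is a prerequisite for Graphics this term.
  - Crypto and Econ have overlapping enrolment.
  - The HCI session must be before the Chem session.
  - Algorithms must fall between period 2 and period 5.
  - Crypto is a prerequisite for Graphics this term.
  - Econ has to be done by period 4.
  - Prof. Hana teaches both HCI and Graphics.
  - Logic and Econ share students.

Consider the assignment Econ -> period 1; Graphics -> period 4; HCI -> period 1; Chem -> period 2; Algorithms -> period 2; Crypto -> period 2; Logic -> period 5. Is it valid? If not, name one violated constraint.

Yes

Crypto is a prerequisite for Graphics this term — holds.
Econ has to be done by period 4 — holds.
Crypto and Econ have overlapping enrolment — holds.
Prof. Hana teaches both HCI and Graphics — holds.
Logic and Econ share students — holds.
Econ is a prerequisite for Graphics this term — holds.
The HCI session must be before the Chem session — holds.
Algorithms must fall between period 2 and period 5 — holds.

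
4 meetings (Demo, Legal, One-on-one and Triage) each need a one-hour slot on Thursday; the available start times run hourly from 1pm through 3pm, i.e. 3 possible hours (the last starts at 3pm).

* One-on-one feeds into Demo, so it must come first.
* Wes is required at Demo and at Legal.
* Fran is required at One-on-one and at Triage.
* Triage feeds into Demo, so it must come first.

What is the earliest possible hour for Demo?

3pm

Precedence pushes Demo to at least 2pm.
Demo at 3pm is achievable: Demo=3pm; Legal=1pm; Triage=2pm; One-on-one=1pm.
Nothing earlier works — the conflict constraints rule out every hour before 3pm.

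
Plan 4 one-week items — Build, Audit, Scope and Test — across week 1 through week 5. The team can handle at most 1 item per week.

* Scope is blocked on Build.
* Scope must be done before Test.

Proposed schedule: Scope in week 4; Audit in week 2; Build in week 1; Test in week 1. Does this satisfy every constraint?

No. The team can handle at most 1 item per week is not satisfied.

Scope must be done before Test — violated.
The team can handle at most 1 item per week — violated.
Scope is blocked on Build — holds.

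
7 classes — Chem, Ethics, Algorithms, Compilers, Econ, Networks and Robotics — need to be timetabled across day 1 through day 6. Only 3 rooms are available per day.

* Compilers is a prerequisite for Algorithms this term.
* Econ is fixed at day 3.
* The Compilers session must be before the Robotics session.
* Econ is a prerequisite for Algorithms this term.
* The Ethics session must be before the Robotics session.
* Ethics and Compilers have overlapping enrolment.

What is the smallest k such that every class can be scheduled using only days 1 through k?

4 days

The precedence chain requires at least 2 distinct days.
With at most 3 per day and 7 classes, at least 3 days are needed.
Propagating the time windows through the other constraints, Algorithms can't land before day 4, so the schedule must run through at least day 4.
4 works (last occupied day: day 4): for example Algorithms=day 4, Robotics=day 3, Chem=day 1, Ethics=day 2, Networks=day 1, Econ=day 3, Compilers=day 1.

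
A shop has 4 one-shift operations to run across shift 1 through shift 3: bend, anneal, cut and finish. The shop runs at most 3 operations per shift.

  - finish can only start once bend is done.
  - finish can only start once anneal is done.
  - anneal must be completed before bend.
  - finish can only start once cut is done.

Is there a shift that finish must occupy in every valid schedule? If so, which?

shift 3

Precedence pushes finish to at least shift 3.
So finish is pinned to shift 3.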